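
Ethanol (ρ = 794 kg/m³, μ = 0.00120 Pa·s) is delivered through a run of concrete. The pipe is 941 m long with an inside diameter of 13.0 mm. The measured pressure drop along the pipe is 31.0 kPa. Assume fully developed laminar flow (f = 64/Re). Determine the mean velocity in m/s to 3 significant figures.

For laminar flow, f = 64/Re with Re = ρVD/μ, so Darcy-Weisbach reduces to ΔP = 32μLV/D². Solving for V: V = ΔP·D²/(32μL) = 3.1e+04·(0.013)²/(32·0.0012·941) = 0.145 m/s.
Check: Re = ρVD/μ = 794·0.145·0.013/0.0012 = 1247 < 2300, so the laminar assumption holds.

V ≈ 0.145 m/s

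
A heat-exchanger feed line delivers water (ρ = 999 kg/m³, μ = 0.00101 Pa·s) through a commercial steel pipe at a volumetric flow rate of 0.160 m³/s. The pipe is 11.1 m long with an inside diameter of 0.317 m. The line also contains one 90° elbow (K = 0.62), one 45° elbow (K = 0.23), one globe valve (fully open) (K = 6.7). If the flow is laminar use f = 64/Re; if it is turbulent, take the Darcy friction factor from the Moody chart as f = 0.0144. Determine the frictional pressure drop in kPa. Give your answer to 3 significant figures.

Cross-sectional area A = πD²/4 = π(0.317)²/4 = 0.07892 m²; mean velocity V = Q/A = 0.16/0.07892 = 2.027 m/s.
Reynolds number Re = ρVD/μ = 999 · 2.027 · 0.317 / 0.00101 = 6.356e+05.
Re > 4000 → turbulent; use the Moody-chart value f = 0.0144.
Total minor-loss coefficient ΣK = 1·0.62 + 1·0.23 + 1·6.7 = 7.55.
ΔP = [f·L/D + ΣK]·(ρV²/2) = [0.0144·11.1/0.317 + 7.55]·(999·2.027²/2) = [0.5042 + 7.55]·2053 = 1.653e+04 Pa.
ΔP = 1.653e+04 Pa = 16.5 kPa.

ΔP ≈ 16.5 kPa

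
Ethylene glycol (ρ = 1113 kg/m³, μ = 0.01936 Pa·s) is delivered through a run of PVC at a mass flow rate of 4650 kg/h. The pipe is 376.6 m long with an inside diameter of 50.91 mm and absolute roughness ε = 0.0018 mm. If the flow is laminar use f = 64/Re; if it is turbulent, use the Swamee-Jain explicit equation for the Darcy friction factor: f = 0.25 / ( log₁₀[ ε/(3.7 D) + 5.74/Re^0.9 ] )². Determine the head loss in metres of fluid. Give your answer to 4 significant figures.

h_f ≈ 4.700 m

ṁ = 4650 kg/h = 4650/3600 = 1.292 kg/s.
A = πD²/4 = π(0.05091)²/4 = 0.002036 m²; mean velocity V = ṁ/(ρA) = 1.292/(1113 · 0.002036) = 0.5701 m/s.
Reynolds number Re = ρVD/μ = 1113 · 0.5701 · 0.05091 / 0.0194 = 1669.
Re < 2300 → laminar flow, so f = 64/Re = 64/1669 = 0.03836 (the turbulent correlation is not needed).
Darcy-Weisbach: ΔP = f(L/D)(ρV²/2) = 0.03836·(376.6/0.05091)·(1113·0.5701²/2) = 0.03836·7397·180.9 = 5.132e+04 Pa.
Head loss h_f = ΔP/(ρg) = 5.132e+04/(1113·9.81) = 4.700 m.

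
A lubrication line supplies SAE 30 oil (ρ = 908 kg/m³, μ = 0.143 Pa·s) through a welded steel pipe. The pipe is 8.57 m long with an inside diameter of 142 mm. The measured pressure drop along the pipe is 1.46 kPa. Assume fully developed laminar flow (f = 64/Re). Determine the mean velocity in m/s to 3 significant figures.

For laminar flow, f = 64/Re with Re = ρVD/μ, so Darcy-Weisbach reduces to ΔP = 32μLV/D². Solving for V: V = ΔP·D²/(32μL) = 1460·(0.142)²/(32·0.143·8.57) = 0.7507 m/s.
Check: Re = ρVD/μ = 908·0.7507·0.142/0.143 = 676.9 < 2300, so the laminar assumption holds.

V ≈ 0.751 m/s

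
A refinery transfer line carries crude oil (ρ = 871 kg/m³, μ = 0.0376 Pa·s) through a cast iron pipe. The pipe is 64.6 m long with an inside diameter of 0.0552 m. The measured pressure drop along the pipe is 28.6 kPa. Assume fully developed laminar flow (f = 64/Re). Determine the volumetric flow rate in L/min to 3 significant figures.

For laminar flow, f = 64/Re with Re = ρVD/μ, so Darcy-Weisbach reduces to ΔP = 32μLV/D². Solving for V: V = ΔP·D²/(32μL) = 2.86e+04·(0.0552)²/(32·0.0376·64.6) = 1.121 m/s.
Check: Re = ρVD/μ = 871·1.121·0.0552/0.0376 = 1434 < 2300, so the laminar assumption holds.
Q = V·A = 1.121·(π/4·0.0552²) = 0.002683 m³/s = 161 L/min.

Q ≈ 161 L/min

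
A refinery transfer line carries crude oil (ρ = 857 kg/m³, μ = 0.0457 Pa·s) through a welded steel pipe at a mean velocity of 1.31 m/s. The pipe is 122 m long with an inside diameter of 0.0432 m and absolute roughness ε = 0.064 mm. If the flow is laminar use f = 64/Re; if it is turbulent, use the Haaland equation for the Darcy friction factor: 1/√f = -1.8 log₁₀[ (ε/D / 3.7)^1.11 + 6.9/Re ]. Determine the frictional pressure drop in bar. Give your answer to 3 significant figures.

ΔP ≈ 1.25 bar

Reynolds number Re = ρVD/μ = 857 · 1.31 · 0.0432 / 0.0457 = 1061.
Re < 2300 → laminar flow, so f = 64/Re = 64/1061 = 0.06031 (the turbulent correlation is not needed).
Darcy-Weisbach: ΔP = f(L/D)(ρV²/2) = 0.06031·(122/0.0432)·(857·1.31²/2) = 0.06031·2824·735.3 = 1.252e+05 Pa.
ΔP = 1.252e+05 Pa = 1.25 bar.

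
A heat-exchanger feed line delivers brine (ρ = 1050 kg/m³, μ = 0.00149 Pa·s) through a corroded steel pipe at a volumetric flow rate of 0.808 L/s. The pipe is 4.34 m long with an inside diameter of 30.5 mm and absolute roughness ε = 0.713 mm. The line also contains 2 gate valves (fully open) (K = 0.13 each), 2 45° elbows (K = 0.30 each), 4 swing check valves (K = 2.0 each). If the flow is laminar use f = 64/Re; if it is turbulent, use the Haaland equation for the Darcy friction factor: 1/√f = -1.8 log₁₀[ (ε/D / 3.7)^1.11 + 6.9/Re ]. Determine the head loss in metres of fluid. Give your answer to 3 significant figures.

Q = 0.808 L/s = 0.808/1000 = 0.000808 m³/s.
Cross-sectional area A = πD²/4 = π(0.0305)²/4 = 0.0007306 m²; mean velocity V = Q/A = 0.000808/0.0007306 = 1.106 m/s.
Reynolds number Re = ρVD/μ = 1050 · 1.106 · 0.0305 / 0.00149 = 2.377e+04.
Re > 4000 → turbulent. Relative roughness ε/D = 0.000713/0.0305 = 0.0234. Haaland: 1/√f = -1.8 log₁₀[(0.0234/3.7)^1.11 + 6.9/2.377e+04] = -1.8 log₁₀[0.00362 + 0.00029] = 4.334, so f = 0.05324.
Total minor-loss coefficient ΣK = 2·0.13 + 2·0.3 + 4·2 = 8.86.
ΔP = [f·L/D + ΣK]·(ρV²/2) = [0.05324·4.34/0.0305 + 8.86]·(1050·1.106²/2) = [7.575 + 8.86]·642.1 = 1.055e+04 Pa.
Head loss h_f = ΔP/(ρg) = 1.055e+04/(1050·9.81) = 1.02 m.

h_f ≈ 1.02 m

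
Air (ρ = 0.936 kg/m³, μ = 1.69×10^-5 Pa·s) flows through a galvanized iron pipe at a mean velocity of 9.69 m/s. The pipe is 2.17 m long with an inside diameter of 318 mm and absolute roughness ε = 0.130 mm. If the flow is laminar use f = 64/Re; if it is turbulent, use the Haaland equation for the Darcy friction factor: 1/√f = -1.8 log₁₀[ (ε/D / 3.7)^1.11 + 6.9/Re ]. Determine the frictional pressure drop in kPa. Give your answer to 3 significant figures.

ΔP ≈ 0.00553 kPa

Reynolds number Re = ρVD/μ = 0.936 · 9.69 · 0.318 / 1.69e-05 = 1.707e+05.
Re > 4000 → turbulent. Relative roughness ε/D = 0.00013/0.318 = 0.000409. Haaland: 1/√f = -1.8 log₁₀[(0.000409/3.7)^1.11 + 6.9/1.707e+05] = -1.8 log₁₀[4.06e-05 + 4.04e-05] = 7.365, so f = 0.01844.
Darcy-Weisbach: ΔP = f(L/D)(ρV²/2) = 0.01844·(2.17/0.318)·(0.936·9.69²/2) = 0.01844·6.824·43.94 = 5.528 Pa.
ΔP = 5.528 Pa = 0.00553 kPa.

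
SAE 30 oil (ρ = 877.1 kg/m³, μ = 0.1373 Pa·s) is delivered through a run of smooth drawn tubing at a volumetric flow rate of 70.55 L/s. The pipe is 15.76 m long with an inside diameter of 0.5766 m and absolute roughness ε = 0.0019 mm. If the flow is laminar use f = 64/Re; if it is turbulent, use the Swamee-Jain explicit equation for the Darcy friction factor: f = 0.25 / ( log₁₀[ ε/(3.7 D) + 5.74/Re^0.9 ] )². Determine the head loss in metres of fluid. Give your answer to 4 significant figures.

Q = 70.55 L/s = 70.55/1000 = 0.07055 m³/s.
Cross-sectional area A = πD²/4 = π(0.5766)²/4 = 0.2611 m²; mean velocity V = Q/A = 0.07055/0.2611 = 0.2702 m/s.
Reynolds number Re = ρVD/μ = 877.1 · 0.2702 · 0.5766 / 0.137 = 995.2.
Re < 2300 → laminar flow, so f = 64/Re = 64/995.2 = 0.06431 (the turbulent correlation is not needed).
Darcy-Weisbach: ΔP = f(L/D)(ρV²/2) = 0.06431·(15.76/0.5766)·(877.1·0.2702²/2) = 0.06431·27.33·32.01 = 56.27 Pa.
Head loss h_f = ΔP/(ρg) = 56.27/(877.1·9.81) = 0.006540 m.

h_f ≈ 0.006540 m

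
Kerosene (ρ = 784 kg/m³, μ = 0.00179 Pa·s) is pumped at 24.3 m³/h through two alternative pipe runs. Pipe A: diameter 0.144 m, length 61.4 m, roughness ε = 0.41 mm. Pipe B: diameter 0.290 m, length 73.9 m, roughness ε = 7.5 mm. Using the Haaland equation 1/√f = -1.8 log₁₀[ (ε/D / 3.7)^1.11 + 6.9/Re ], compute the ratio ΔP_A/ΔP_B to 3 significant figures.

ΔP_A/ΔP_B ≈ 14.6

Pipe A: V = Q/A = 0.00675/0.01629 = 0.4145 m/s; Re = 2.614e+04; ε/D = 0.00285; Haaland → f = 0.02991; ΔP_A = f(L/D)(ρV²/2) = 858.9 Pa.
Pipe B: V = Q/A = 0.00675/0.06605 = 0.1022 m/s; Re = 1.298e+04; ε/D = 0.0259; Haaland → f = 0.05641; ΔP_B = f(L/D)(ρV²/2) = 58.85 Pa.
ΔP_A/ΔP_B = 858.9/58.85 = 14.6.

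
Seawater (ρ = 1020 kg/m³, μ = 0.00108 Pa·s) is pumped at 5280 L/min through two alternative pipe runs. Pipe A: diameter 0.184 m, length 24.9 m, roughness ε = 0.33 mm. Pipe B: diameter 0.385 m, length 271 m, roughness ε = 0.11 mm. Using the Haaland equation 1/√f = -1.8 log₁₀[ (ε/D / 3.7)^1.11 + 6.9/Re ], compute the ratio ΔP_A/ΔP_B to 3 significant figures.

Pipe A: V = Q/A = 0.088/0.02659 = 3.309 m/s; Re = 5.751e+05; ε/D = 0.00179; Haaland → f = 0.0231; ΔP_A = f(L/D)(ρV²/2) = 1.747e+04 Pa.
Pipe B: V = Q/A = 0.088/0.1164 = 0.7559 m/s; Re = 2.749e+05; ε/D = 0.000286; Haaland → f = 0.01684; ΔP_B = f(L/D)(ρV²/2) = 3454 Pa.
ΔP_A/ΔP_B = 1.747e+04/3454 = 5.06.

ΔP_A/ΔP_B ≈ 5.06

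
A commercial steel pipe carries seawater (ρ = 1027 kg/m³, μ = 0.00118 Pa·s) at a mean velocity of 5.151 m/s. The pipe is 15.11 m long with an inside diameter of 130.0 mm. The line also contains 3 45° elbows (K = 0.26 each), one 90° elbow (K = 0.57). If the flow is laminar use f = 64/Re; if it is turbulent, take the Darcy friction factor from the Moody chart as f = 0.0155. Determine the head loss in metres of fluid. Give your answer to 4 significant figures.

Reynolds number Re = ρVD/μ = 1027 · 5.151 · 0.13 / 0.00118 = 5.828e+05.
Re > 4000 → turbulent; use the Moody-chart value f = 0.0155.
Total minor-loss coefficient ΣK = 3·0.26 + 1·0.57 = 1.35.
ΔP = [f·L/D + ΣK]·(ρV²/2) = [0.0155·15.11/0.13 + 1.35]·(1027·5.151²/2) = [1.802 + 1.35]·1.362e+04 = 4.294e+04 Pa.
Head loss h_f = ΔP/(ρg) = 4.294e+04/(1027·9.81) = 4.262 m.

h_f ≈ 4.262 m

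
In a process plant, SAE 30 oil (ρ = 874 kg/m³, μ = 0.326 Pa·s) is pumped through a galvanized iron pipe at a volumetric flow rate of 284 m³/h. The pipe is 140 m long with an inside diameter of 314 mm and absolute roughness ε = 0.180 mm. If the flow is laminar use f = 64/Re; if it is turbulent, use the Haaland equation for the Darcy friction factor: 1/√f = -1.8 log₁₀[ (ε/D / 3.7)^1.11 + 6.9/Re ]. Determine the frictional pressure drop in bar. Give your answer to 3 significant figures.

ΔP ≈ 0.151 bar

Q = 284 m³/h = 284/3600 = 0.07889 m³/s.
Cross-sectional area A = πD²/4 = π(0.314)²/4 = 0.07744 m²; mean velocity V = Q/A = 0.07889/0.07744 = 1.019 m/s.
Reynolds number Re = ρVD/μ = 874 · 1.019 · 0.314 / 0.326 = 857.6.
Re < 2300 → laminar flow, so f = 64/Re = 64/857.6 = 0.07463 (the turbulent correlation is not needed).
Darcy-Weisbach: ΔP = f(L/D)(ρV²/2) = 0.07463·(140/0.314)·(874·1.019²/2) = 0.07463·445.9·453.5 = 1.509e+04 Pa.
ΔP = 1.509e+04 Pa = 0.151 bar.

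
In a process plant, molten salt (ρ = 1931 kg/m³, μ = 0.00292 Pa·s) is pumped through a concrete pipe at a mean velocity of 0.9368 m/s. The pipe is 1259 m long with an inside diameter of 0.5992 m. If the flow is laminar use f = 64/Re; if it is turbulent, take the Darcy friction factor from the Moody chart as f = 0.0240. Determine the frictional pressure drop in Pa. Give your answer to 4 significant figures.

ΔP ≈ 42730 Pa

Reynolds number Re = ρVD/μ = 1931 · 0.9368 · 0.5992 / 0.00292 = 3.712e+05.
Re > 4000 → turbulent; use the Moody-chart value f = 0.0240.
Darcy-Weisbach: ΔP = f(L/D)(ρV²/2) = 0.024·(1259/0.5992)·(1931·0.9368²/2) = 0.024·2101·847.3 = 4.273e+04 Pa.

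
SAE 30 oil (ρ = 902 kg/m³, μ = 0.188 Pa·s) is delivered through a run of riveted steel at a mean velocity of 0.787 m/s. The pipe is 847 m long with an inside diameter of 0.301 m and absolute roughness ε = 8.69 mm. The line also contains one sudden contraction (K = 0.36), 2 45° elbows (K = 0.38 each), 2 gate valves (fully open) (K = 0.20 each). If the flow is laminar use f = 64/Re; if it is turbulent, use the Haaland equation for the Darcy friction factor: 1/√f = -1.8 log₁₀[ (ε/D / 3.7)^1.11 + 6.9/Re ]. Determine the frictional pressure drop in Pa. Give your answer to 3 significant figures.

ΔP ≈ 44700 Pa

Reynolds number Re = ρVD/μ = 902 · 0.787 · 0.301 / 0.188 = 1137.
Re < 2300 → laminar flow, so f = 64/Re = 64/1137 = 0.05631 (the turbulent correlation is not needed).
Total minor-loss coefficient ΣK = 1·0.36 + 2·0.38 + 2·0.2 = 1.52.
ΔP = [f·L/D + ΣK]·(ρV²/2) = [0.05631·847/0.301 + 1.52]·(902·0.787²/2) = [158.5 + 1.52]·279.3 = 4.469e+04 Pa.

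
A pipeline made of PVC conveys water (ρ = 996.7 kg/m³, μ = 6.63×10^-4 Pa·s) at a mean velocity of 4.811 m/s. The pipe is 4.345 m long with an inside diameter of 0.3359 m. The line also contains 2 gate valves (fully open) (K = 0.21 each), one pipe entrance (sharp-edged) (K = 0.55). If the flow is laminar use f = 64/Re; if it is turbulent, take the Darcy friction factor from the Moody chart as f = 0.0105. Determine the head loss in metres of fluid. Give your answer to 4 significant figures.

Reynolds number Re = ρVD/μ = 996.7 · 4.811 · 0.3359 / 0.000663 = 2.429e+06.
Re > 4000 → turbulent; use the Moody-chart value f = 0.0105.
Total minor-loss coefficient ΣK = 2·0.21 + 1·0.55 = 0.97.
ΔP = [f·L/D + ΣK]·(ρV²/2) = [0.0105·4.345/0.3359 + 0.97]·(996.7·4.811²/2) = [0.1358 + 0.97]·1.153e+04 = 1.276e+04 Pa.
Head loss h_f = ΔP/(ρg) = 1.276e+04/(996.7·9.81) = 1.305 m.

h_f ≈ 1.305 m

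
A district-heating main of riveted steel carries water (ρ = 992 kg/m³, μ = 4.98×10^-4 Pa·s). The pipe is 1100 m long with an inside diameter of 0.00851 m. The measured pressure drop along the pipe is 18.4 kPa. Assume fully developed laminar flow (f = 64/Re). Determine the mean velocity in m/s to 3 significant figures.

For laminar flow, f = 64/Re with Re = ρVD/μ, so Darcy-Weisbach reduces to ΔP = 32μLV/D². Solving for V: V = ΔP·D²/(32μL) = 1.84e+04·(0.00851)²/(32·0.000498·1100) = 0.07602 m/s.
Check: Re = ρVD/μ = 992·0.07602·0.00851/0.000498 = 1289 < 2300, so the laminar assumption holds.

V ≈ 0.0760 m/s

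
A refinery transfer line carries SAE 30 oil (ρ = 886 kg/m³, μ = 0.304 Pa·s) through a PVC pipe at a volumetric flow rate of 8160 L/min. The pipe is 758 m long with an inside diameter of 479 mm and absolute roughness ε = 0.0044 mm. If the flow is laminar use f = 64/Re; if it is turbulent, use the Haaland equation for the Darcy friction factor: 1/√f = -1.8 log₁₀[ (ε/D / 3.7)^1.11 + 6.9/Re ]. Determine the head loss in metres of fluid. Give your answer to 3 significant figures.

Q = 8160 L/min = 8160/60000 = 0.136 m³/s.
Cross-sectional area A = πD²/4 = π(0.479)²/4 = 0.1802 m²; mean velocity V = Q/A = 0.136/0.1802 = 0.7547 m/s.
Reynolds number Re = ρVD/μ = 886 · 0.7547 · 0.479 / 0.304 = 1054.
Re < 2300 → laminar flow, so f = 64/Re = 64/1054 = 0.06074 (the turbulent correlation is not needed).
Darcy-Weisbach: ΔP = f(L/D)(ρV²/2) = 0.06074·(758/0.479)·(886·0.7547²/2) = 0.06074·1582·252.3 = 2.425e+04 Pa.
Head loss h_f = ΔP/(ρg) = 2.425e+04/(886·9.81) = 2.79 m.

h_f ≈ 2.79 m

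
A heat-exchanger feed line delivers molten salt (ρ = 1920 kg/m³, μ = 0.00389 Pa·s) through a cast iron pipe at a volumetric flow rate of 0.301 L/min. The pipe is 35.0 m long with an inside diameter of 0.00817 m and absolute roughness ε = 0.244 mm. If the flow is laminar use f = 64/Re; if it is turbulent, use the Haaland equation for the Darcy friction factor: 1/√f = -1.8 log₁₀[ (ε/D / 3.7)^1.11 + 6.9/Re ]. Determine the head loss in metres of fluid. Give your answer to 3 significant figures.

Q = 0.301 L/min = 0.301/60000 = 5.017e-06 m³/s.
Cross-sectional area A = πD²/4 = π(0.00817)²/4 = 5.242e-05 m²; mean velocity V = Q/A = 5.017e-06/5.242e-05 = 0.09569 m/s.
Reynolds number Re = ρVD/μ = 1920 · 0.09569 · 0.00817 / 0.00389 = 385.9.
Re < 2300 → laminar flow, so f = 64/Re = 64/385.9 = 0.1659 (the turbulent correlation is not needed).
Darcy-Weisbach: ΔP = f(L/D)(ρV²/2) = 0.1659·(35/0.00817)·(1920·0.09569²/2) = 0.1659·4284·8.791 = 6246 Pa.
Head loss h_f = ΔP/(ρg) = 6246/(1920·9.81) = 0.332 m.

h_f ≈ 0.332 m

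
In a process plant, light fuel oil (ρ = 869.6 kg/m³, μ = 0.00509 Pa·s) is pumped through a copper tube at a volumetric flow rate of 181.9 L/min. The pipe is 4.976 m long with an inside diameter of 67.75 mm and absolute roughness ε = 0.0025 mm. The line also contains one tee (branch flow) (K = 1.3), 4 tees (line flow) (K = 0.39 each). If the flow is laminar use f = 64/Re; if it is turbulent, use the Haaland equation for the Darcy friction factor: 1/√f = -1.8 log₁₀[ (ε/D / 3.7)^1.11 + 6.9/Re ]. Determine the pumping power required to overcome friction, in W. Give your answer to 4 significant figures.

Q = 181.9 L/min = 181.9/60000 = 0.003032 m³/s.
Cross-sectional area A = πD²/4 = π(0.06775)²/4 = 0.003605 m²; mean velocity V = Q/A = 0.003032/0.003605 = 0.841 m/s.
Reynolds number Re = ρVD/μ = 869.6 · 0.841 · 0.06775 / 0.00509 = 9734.
Re > 4000 → turbulent. Relative roughness ε/D = 2.5e-06/0.06775 = 3.69e-05. Haaland: 1/√f = -1.8 log₁₀[(3.69e-05/3.7)^1.11 + 6.9/9734] = -1.8 log₁₀[2.81e-06 + 0.000709] = 5.666, so f = 0.03115.
Total minor-loss coefficient ΣK = 1·1.3 + 4·0.39 = 2.86.
ΔP = [f·L/D + ΣK]·(ρV²/2) = [0.03115·4.976/0.06775 + 2.86]·(869.6·0.841²/2) = [2.288 + 2.86]·307.5 = 1583 Pa.
Pumping power P = QΔP = 0.003032·1583 = 4.7989 W = 4.799 W.

P ≈ 4.799 W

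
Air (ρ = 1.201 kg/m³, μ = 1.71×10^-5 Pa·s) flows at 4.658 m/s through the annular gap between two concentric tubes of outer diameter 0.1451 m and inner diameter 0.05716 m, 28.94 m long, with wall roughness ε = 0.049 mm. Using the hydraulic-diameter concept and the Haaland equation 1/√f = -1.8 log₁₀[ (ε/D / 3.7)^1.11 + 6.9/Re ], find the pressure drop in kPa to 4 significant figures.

ΔP ≈ 0.1064 kPa

Hydraulic diameter D_h = 4A/P = D_o - D_i = 0.1451 - 0.05716 = 0.08794 m.
Re = ρVD_h/μ = 1.201·4.658·0.08794/1.71e-05 = 2.877e+04.
ε/D_h = 4.9e-05/0.08794 = 0.000557; Haaland gives 1/√f = -1.8 log₁₀[5.72e-05+0.00024] = 6.349, so f = 0.02481.
ΔP = f(L/D_h)(ρV²/2) = 0.02481·28.94/0.08794·13.03 = 106.4 Pa.
ΔP = 0.1064 kPa.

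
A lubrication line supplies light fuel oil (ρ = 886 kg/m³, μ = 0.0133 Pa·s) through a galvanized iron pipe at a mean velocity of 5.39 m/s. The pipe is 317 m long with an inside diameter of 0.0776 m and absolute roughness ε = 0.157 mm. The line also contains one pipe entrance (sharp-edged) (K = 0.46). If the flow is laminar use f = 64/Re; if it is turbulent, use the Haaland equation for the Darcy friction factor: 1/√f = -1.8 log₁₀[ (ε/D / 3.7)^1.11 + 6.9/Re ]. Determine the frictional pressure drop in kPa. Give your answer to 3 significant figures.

Reynolds number Re = ρVD/μ = 886 · 5.39 · 0.0776 / 0.0133 = 2.786e+04.
Re > 4000 → turbulent. Relative roughness ε/D = 0.000157/0.0776 = 0.00202. Haaland: 1/√f = -1.8 log₁₀[(0.00202/3.7)^1.11 + 6.9/2.786e+04] = -1.8 log₁₀[0.000239 + 0.000248] = 5.962, so f = 0.02813.
Total minor-loss coefficient ΣK = 1·0.46 = 0.46.
ΔP = [f·L/D + ΣK]·(ρV²/2) = [0.02813·317/0.0776 + 0.46]·(886·5.39²/2) = [114.9 + 0.46]·1.287e+04 = 1.485e+06 Pa.
ΔP = 1.485e+06 Pa = 1480 kPa.

ΔP ≈ 1480 kPa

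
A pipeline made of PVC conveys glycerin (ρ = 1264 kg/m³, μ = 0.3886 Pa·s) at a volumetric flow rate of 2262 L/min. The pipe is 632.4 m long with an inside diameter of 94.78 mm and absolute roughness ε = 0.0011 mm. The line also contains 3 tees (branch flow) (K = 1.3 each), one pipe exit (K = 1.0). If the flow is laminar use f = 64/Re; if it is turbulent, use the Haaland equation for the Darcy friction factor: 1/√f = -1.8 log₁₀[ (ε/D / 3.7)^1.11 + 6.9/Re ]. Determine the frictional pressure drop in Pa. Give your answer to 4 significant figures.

ΔP ≈ 4766000 Pa

Q = 2262 L/min = 2262/60000 = 0.0377 m³/s.
Cross-sectional area A = πD²/4 = π(0.09478)²/4 = 0.007055 m²; mean velocity V = Q/A = 0.0377/0.007055 = 5.343 m/s.
Reynolds number Re = ρVD/μ = 1264 · 5.343 · 0.09478 / 0.389 = 1647.
Re < 2300 → laminar flow, so f = 64/Re = 64/1647 = 0.03885 (the turbulent correlation is not needed).
Total minor-loss coefficient ΣK = 3·1.3 + 1·1 = 4.9.
ΔP = [f·L/D + ΣK]·(ρV²/2) = [0.03885·632.4/0.09478 + 4.9]·(1264·5.343²/2) = [259.2 + 4.9]·1.804e+04 = 4.766e+06 Pa.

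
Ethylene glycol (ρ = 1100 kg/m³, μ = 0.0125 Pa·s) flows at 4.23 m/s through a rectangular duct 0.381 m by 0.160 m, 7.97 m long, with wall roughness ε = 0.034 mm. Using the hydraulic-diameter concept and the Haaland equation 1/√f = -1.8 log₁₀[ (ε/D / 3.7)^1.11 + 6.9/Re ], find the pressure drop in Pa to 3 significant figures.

ΔP ≈ 6650 Pa

Hydraulic diameter D_h = 4A/P = 4·(0.381·0.16)/(2·(0.381+0.16)) = 0.2438/1.082 = 0.2254 m.
Re = ρVD_h/μ = 1100·4.23·0.2254/0.0125 = 8.389e+04.
ε/D_h = 3.4e-05/0.2254 = 0.000151; Haaland gives 1/√f = -1.8 log₁₀[1.34e-05+8.23e-05] = 7.235, so f = 0.01911.
ΔP = f(L/D_h)(ρV²/2) = 0.01911·7.97/0.2254·9841 = 6650 Pa.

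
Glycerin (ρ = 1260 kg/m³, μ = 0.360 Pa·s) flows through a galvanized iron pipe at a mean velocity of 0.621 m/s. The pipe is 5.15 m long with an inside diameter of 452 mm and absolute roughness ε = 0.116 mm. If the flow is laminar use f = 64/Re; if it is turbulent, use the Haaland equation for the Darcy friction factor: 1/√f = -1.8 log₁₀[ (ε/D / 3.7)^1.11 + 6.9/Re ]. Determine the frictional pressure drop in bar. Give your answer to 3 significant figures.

Reynolds number Re = ρVD/μ = 1260 · 0.621 · 0.452 / 0.36 = 982.4.
Re < 2300 → laminar flow, so f = 64/Re = 64/982.4 = 0.06515 (the turbulent correlation is not needed).
Darcy-Weisbach: ΔP = f(L/D)(ρV²/2) = 0.06515·(5.15/0.452)·(1260·0.621²/2) = 0.06515·11.39·243 = 180.3 Pa.
ΔP = 180.3 Pa = 0.00180 bar.

ΔP ≈ 0.00180 bar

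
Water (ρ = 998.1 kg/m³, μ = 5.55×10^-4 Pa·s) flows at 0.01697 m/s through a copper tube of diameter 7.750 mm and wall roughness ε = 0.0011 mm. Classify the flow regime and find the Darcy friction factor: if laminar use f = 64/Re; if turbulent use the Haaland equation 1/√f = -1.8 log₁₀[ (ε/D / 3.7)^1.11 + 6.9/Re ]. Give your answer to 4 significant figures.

Re = ρVD/μ = 998.1·0.01697·0.00775/0.000555 = 236.5.
Re < 2300 → laminar, so f = 64/Re = 0.2706 (roughness is irrelevant in laminar flow).

f ≈ 0.2706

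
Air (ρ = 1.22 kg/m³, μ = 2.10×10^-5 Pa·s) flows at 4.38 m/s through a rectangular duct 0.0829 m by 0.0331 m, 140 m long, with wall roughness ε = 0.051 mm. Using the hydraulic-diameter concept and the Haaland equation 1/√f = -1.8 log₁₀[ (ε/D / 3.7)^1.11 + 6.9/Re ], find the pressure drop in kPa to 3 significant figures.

ΔP ≈ 1.07 kPa

Hydraulic diameter D_h = 4A/P = 4·(0.0829·0.0331)/(2·(0.0829+0.0331)) = 0.01098/0.232 = 0.04731 m.
Re = ρVD_h/μ = 1.22·4.38·0.04731/2.1e-05 = 1.204e+04.
ε/D_h = 5.1e-05/0.04731 = 0.00108; Haaland gives 1/√f = -1.8 log₁₀[0.000119+0.000573] = 5.688, so f = 0.03091.
ΔP = f(L/D_h)(ρV²/2) = 0.03091·140/0.04731·11.7 = 1071 Pa.
ΔP = 1.07 kPa.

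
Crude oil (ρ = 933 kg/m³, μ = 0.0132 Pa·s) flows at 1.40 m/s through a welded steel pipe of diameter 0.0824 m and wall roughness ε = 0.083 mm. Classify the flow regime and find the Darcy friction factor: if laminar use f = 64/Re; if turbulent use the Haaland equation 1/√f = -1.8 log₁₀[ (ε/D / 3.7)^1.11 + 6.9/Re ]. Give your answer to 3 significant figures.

f ≈ 0.0339

Re = ρVD/μ = 933·1.4·0.0824/0.0132 = 8154.
Re > 4000 → turbulent. ε/D = 8.3e-05/0.0824 = 0.00101; Haaland: 1/√f = -1.8 log₁₀[0.00011 + 0.000846] = 5.435, so f = 0.03386.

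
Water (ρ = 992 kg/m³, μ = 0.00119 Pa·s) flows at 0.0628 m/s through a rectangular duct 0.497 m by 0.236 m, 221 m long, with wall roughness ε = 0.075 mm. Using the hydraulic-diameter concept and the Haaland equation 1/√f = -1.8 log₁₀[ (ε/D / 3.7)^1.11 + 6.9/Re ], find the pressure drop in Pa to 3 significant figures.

ΔP ≈ 36.9 Pa

Hydraulic diameter D_h = 4A/P = 4·(0.497·0.236)/(2·(0.497+0.236)) = 0.4692/1.466 = 0.32 m.
Re = ρVD_h/μ = 992·0.0628·0.32/0.00119 = 1.675e+04.
ε/D_h = 7.5e-05/0.32 = 0.000234; Haaland gives 1/√f = -1.8 log₁₀[2.19e-05+0.000412] = 6.053, so f = 0.02729.
ΔP = f(L/D_h)(ρV²/2) = 0.02729·221/0.32·1.956 = 36.87 Pa.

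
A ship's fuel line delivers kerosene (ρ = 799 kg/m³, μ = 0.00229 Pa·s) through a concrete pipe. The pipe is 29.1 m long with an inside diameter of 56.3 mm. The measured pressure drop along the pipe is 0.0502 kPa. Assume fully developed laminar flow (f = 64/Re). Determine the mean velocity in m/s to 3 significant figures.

For laminar flow, f = 64/Re with Re = ρVD/μ, so Darcy-Weisbach reduces to ΔP = 32μLV/D². Solving for V: V = ΔP·D²/(32μL) = 50.2·(0.0563)²/(32·0.00229·29.1) = 0.07462 m/s.
Check: Re = ρVD/μ = 799·0.07462·0.0563/0.00229 = 1466 < 2300, so the laminar assumption holds.

V ≈ 0.0746 m/s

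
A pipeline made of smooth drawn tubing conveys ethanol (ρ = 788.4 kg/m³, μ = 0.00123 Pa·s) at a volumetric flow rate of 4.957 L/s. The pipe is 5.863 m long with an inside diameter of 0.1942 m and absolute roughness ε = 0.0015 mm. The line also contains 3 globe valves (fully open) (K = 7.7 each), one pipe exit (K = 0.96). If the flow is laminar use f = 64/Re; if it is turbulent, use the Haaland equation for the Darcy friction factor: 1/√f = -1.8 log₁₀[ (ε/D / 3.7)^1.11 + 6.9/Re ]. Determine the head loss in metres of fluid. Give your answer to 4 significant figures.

Q = 4.957 L/s = 4.957/1000 = 0.004957 m³/s.
Cross-sectional area A = πD²/4 = π(0.1942)²/4 = 0.02962 m²; mean velocity V = Q/A = 0.004957/0.02962 = 0.1674 m/s.
Reynolds number Re = ρVD/μ = 788.4 · 0.1674 · 0.1942 / 0.00123 = 2.083e+04.
Re > 4000 → turbulent. Relative roughness ε/D = 1.5e-06/0.1942 = 7.72e-06. Haaland: 1/√f = -1.8 log₁₀[(7.72e-06/3.7)^1.11 + 6.9/2.083e+04] = -1.8 log₁₀[4.95e-07 + 0.000331] = 6.263, so f = 0.0255.
Total minor-loss coefficient ΣK = 3·7.7 + 1·0.96 = 24.1.
ΔP = [f·L/D + ΣK]·(ρV²/2) = [0.0255·5.863/0.1942 + 24.1]·(788.4·0.1674²/2) = [0.7698 + 24.1]·11.04 = 274.1 Pa.
Head loss h_f = ΔP/(ρg) = 274.1/(788.4·9.81) = 0.03544 m.

h_f ≈ 0.03544 m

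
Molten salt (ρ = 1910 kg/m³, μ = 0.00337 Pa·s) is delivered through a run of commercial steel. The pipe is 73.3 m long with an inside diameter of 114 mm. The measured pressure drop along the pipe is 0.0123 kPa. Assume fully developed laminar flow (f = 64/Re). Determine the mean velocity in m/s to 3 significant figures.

V ≈ 0.0202 m/s

For laminar flow, f = 64/Re with Re = ρVD/μ, so Darcy-Weisbach reduces to ΔP = 32μLV/D². Solving for V: V = ΔP·D²/(32μL) = 12.3·(0.114)²/(32·0.00337·73.3) = 0.02022 m/s.
Check: Re = ρVD/μ = 1910·0.02022·0.114/0.00337 = 1307 < 2300, so the laminar assumption holds.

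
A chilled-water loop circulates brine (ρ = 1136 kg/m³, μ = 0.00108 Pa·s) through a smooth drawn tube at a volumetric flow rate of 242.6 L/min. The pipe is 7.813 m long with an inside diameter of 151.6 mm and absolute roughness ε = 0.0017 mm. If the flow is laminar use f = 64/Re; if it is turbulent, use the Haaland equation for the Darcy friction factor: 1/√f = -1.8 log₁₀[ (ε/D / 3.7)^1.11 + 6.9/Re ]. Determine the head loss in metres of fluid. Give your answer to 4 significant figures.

Q = 242.6 L/min = 242.6/60000 = 0.004043 m³/s.
Cross-sectional area A = πD²/4 = π(0.1516)²/4 = 0.01805 m²; mean velocity V = Q/A = 0.004043/0.01805 = 0.224 m/s.
Reynolds number Re = ρVD/μ = 1136 · 0.224 · 0.1516 / 0.00108 = 3.572e+04.
Re > 4000 → turbulent. Relative roughness ε/D = 1.7e-06/0.1516 = 1.12e-05. Haaland: 1/√f = -1.8 log₁₀[(1.12e-05/3.7)^1.11 + 6.9/3.572e+04] = -1.8 log₁₀[7.49e-07 + 0.000193] = 6.682, so f = 0.0224.
Darcy-Weisbach: ΔP = f(L/D)(ρV²/2) = 0.0224·(7.813/0.1516)·(1136·0.224²/2) = 0.0224·51.54·28.5 = 32.89 Pa.
Head loss h_f = ΔP/(ρg) = 32.89/(1136·9.81) = 0.002952 m.

h_f ≈ 0.002952 m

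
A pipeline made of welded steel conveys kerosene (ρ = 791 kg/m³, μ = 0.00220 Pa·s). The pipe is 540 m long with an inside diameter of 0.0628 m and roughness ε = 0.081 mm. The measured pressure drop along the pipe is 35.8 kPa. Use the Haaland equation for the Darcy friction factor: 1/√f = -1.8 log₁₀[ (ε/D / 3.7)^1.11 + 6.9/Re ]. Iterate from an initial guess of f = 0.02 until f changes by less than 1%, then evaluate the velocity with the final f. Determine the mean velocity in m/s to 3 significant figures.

Rearranging Darcy-Weisbach: V = √(2·ΔP·D/(f·L·ρ)). With ε/D = 8.1e-05/0.0628 = 0.00129, iterate starting from f = 0.02:
  f = 0.02 → V = √(2·3.58e+04·0.0628/(0.02·540·791)) = 0.7255 m/s; Re = ρVD/μ = 1.638e+04; f → 0.02928
  f = 0.02928 → V = 0.5996 m/s; Re = 1.354e+04; f → 0.03045
  f = 0.03045 → V = 0.588 m/s; Re = 1.328e+04; f → 0.03057
Converged (Δf/f < 1%). With the final f = 0.03057: V = √(2·3.58e+04·0.0628/(0.03057·540·791)) = 0.5868 m/s.

V ≈ 0.587 m/s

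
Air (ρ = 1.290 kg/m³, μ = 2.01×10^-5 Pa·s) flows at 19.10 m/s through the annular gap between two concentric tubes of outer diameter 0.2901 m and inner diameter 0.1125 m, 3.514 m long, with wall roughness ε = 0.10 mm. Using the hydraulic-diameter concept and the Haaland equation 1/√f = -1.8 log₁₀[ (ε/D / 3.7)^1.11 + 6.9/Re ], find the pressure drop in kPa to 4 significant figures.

ΔP ≈ 0.08770 kPa

Hydraulic diameter D_h = 4A/P = D_o - D_i = 0.2901 - 0.1125 = 0.1776 m.
Re = ρVD_h/μ = 1.29·19.1·0.1776/2.01e-05 = 2.177e+05.
ε/D_h = 0.0001/0.1776 = 0.000563; Haaland gives 1/√f = -1.8 log₁₀[5.79e-05+3.17e-05] = 7.286, so f = 0.01884.
ΔP = f(L/D_h)(ρV²/2) = 0.01884·3.514/0.1776·235.3 = 87.7 Pa.
ΔP = 0.08770 kPa.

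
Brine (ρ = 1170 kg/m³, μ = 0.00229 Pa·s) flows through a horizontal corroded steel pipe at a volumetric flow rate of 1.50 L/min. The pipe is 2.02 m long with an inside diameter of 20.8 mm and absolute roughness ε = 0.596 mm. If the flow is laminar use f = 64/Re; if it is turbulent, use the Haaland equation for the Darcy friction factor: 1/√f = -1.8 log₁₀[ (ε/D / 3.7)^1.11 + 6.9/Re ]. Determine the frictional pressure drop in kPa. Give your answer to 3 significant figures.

Q = 1.50 L/min = 1.50/60000 = 2.5e-05 m³/s.
Cross-sectional area A = πD²/4 = π(0.0208)²/4 = 0.0003398 m²; mean velocity V = Q/A = 2.5e-05/0.0003398 = 0.07357 m/s.
Reynolds number Re = ρVD/μ = 1170 · 0.07357 · 0.0208 / 0.00229 = 781.9.
Re < 2300 → laminar flow, so f = 64/Re = 64/781.9 = 0.08185 (the turbulent correlation is not needed).
Darcy-Weisbach: ΔP = f(L/D)(ρV²/2) = 0.08185·(2.02/0.0208)·(1170·0.07357²/2) = 0.08185·97.12·3.167 = 25.17 Pa.
ΔP = 25.17 Pa = 0.0252 kPa.

ΔP ≈ 0.0252 kPa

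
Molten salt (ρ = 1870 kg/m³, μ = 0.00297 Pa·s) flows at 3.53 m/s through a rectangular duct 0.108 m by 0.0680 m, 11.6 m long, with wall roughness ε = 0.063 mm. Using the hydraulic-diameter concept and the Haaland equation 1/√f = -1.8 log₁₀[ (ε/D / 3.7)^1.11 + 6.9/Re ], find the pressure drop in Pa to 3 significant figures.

ΔP ≈ 32400 Pa

Hydraulic diameter D_h = 4A/P = 4·(0.108·0.068)/(2·(0.108+0.068)) = 0.02938/0.352 = 0.08345 m.
Re = ρVD_h/μ = 1870·3.53·0.08345/0.00297 = 1.855e+05.
ε/D_h = 6.3e-05/0.08345 = 0.000755; Haaland gives 1/√f = -1.8 log₁₀[8.01e-05+3.72e-05] = 7.075, so f = 0.01998.
ΔP = f(L/D_h)(ρV²/2) = 0.01998·11.6/0.08345·1.165e+04 = 3.235e+04 Pa.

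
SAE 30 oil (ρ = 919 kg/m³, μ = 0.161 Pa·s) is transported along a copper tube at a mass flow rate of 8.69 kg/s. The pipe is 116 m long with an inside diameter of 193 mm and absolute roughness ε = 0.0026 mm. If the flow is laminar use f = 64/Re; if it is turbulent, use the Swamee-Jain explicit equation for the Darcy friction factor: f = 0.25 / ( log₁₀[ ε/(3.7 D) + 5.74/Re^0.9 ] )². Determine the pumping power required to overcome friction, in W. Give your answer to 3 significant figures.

P ≈ 49.0 W

A = πD²/4 = π(0.193)²/4 = 0.02926 m²; mean velocity V = ṁ/(ρA) = 8.69/(919 · 0.02926) = 0.3232 m/s.
Reynolds number Re = ρVD/μ = 919 · 0.3232 · 0.193 / 0.161 = 356.1.
Re < 2300 → laminar flow, so f = 64/Re = 64/356.1 = 0.1797 (the turbulent correlation is not needed).
Darcy-Weisbach: ΔP = f(L/D)(ρV²/2) = 0.1797·(116/0.193)·(919·0.3232²/2) = 0.1797·601·48 = 5186 Pa.
Q = ṁ/ρ = 8.69/919 = 0.009456 m³/s.
Pumping power P = QΔP = 0.009456·5186 = 49.04 W = 49.0 W.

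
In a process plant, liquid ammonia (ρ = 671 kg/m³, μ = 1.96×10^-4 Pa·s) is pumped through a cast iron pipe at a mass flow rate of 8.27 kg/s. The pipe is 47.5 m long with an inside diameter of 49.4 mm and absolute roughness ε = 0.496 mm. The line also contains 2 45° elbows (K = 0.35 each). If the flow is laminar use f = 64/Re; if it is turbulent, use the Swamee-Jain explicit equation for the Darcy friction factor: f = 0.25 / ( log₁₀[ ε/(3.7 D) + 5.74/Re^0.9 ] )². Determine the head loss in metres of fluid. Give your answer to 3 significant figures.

h_f ≈ 78.6 m

A = πD²/4 = π(0.0494)²/4 = 0.001917 m²; mean velocity V = ṁ/(ρA) = 8.27/(671 · 0.001917) = 6.43 m/s.
Reynolds number Re = ρVD/μ = 671 · 6.43 · 0.0494 / 0.000196 = 1.088e+06.
Re > 4000 → turbulent. Relative roughness ε/D = 0.000496/0.0494 = 0.01. Swamee-Jain: f = 0.25/(log₁₀[0.01/3.7 + 5.74/1.088e+06^0.9])² = 0.25/(log₁₀[0.00271 + 2.12e-05])² = 0.25/(-2.563)² = 0.03806.
Total minor-loss coefficient ΣK = 2·0.35 = 0.7.
ΔP = [f·L/D + ΣK]·(ρV²/2) = [0.03806·47.5/0.0494 + 0.7]·(671·6.43²/2) = [36.59 + 0.7]·1.387e+04 = 5.174e+05 Pa.
Head loss h_f = ΔP/(ρg) = 5.174e+05/(671·9.81) = 78.6 m.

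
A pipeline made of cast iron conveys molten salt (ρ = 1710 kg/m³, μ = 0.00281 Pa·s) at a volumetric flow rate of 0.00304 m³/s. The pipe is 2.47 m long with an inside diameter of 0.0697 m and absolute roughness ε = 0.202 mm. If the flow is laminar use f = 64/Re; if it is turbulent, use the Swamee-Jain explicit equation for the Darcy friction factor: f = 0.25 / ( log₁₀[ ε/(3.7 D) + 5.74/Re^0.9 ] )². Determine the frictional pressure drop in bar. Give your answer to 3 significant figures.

Cross-sectional area A = πD²/4 = π(0.0697)²/4 = 0.003816 m²; mean velocity V = Q/A = 0.00304/0.003816 = 0.7967 m/s.
Reynolds number Re = ρVD/μ = 1710 · 0.7967 · 0.0697 / 0.00281 = 3.379e+04.
Re > 4000 → turbulent. Relative roughness ε/D = 0.000202/0.0697 = 0.0029. Swamee-Jain: f = 0.25/(log₁₀[0.0029/3.7 + 5.74/3.379e+04^0.9])² = 0.25/(log₁₀[0.000783 + 0.000482])² = 0.25/(-2.898)² = 0.02977.
Darcy-Weisbach: ΔP = f(L/D)(ρV²/2) = 0.02977·(2.47/0.0697)·(1710·0.7967²/2) = 0.02977·35.44·542.8 = 572.6 Pa.
ΔP = 572.6 Pa = 0.00573 bar.

ΔP ≈ 0.00573 bar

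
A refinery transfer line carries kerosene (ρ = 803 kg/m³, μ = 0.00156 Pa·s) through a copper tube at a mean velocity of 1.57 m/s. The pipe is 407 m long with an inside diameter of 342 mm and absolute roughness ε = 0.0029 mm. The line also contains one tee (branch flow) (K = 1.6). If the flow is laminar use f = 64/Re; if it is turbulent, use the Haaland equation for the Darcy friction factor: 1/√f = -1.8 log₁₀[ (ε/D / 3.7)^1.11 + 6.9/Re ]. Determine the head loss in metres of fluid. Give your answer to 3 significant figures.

h_f ≈ 2.39 m

Reynolds number Re = ρVD/μ = 803 · 1.57 · 0.342 / 0.00156 = 2.764e+05.
Re > 4000 → turbulent. Relative roughness ε/D = 2.9e-06/0.342 = 8.48e-06. Haaland: 1/√f = -1.8 log₁₀[(8.48e-06/3.7)^1.11 + 6.9/2.764e+05] = -1.8 log₁₀[5.49e-07 + 2.5e-05] = 8.268, so f = 0.01463.
Total minor-loss coefficient ΣK = 1·1.6 = 1.6.
ΔP = [f·L/D + ΣK]·(ρV²/2) = [0.01463·407/0.342 + 1.6]·(803·1.57²/2) = [17.41 + 1.6]·989.7 = 1.881e+04 Pa.
Head loss h_f = ΔP/(ρg) = 1.881e+04/(803·9.81) = 2.39 m.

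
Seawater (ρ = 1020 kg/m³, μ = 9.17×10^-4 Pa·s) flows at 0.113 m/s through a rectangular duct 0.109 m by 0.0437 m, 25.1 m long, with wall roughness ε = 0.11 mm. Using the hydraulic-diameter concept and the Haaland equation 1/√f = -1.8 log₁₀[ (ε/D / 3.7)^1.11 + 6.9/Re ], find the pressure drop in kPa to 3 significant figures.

Hydraulic diameter D_h = 4A/P = 4·(0.109·0.0437)/(2·(0.109+0.0437)) = 0.01905/0.3054 = 0.06239 m.
Re = ρVD_h/μ = 1020·0.113·0.06239/0.000917 = 7842.
ε/D_h = 0.00011/0.06239 = 0.00176; Haaland gives 1/√f = -1.8 log₁₀[0.000205+0.00088] = 5.336, so f = 0.03512.
ΔP = f(L/D_h)(ρV²/2) = 0.03512·25.1/0.06239·6.512 = 92.02 Pa.
ΔP = 0.0920 kPa.

ΔP ≈ 0.0920 kPa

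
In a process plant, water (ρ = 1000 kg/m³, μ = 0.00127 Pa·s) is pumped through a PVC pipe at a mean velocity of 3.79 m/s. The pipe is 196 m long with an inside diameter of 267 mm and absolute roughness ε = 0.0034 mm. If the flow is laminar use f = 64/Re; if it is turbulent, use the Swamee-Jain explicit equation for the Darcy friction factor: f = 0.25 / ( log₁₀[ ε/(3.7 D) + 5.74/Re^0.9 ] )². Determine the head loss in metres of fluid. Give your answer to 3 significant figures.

Reynolds number Re = ρVD/μ = 1000 · 3.79 · 0.267 / 0.00127 = 7.968e+05.
Re > 4000 → turbulent. Relative roughness ε/D = 3.4e-06/0.267 = 1.27e-05. Swamee-Jain: f = 0.25/(log₁₀[1.27e-05/3.7 + 5.74/7.968e+05^0.9])² = 0.25/(log₁₀[3.44e-06 + 2.8e-05])² = 0.25/(-4.502)² = 0.01233.
Darcy-Weisbach: ΔP = f(L/D)(ρV²/2) = 0.01233·(196/0.267)·(1000·3.79²/2) = 0.01233·734.1·7182 = 6.503e+04 Pa.
Head loss h_f = ΔP/(ρg) = 6.503e+04/(1000·9.81) = 6.63 m.

h_f ≈ 6.63 m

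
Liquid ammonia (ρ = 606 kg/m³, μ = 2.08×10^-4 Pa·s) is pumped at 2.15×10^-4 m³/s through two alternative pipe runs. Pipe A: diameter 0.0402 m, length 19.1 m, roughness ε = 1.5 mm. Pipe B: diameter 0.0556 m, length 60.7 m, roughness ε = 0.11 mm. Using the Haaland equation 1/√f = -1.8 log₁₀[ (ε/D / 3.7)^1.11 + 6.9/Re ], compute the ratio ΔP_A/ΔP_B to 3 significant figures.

Pipe A: V = Q/A = 0.000215/0.001269 = 0.1694 m/s; Re = 1.984e+04; ε/D = 0.0373; Haaland → f = 0.06425; ΔP_A = f(L/D)(ρV²/2) = 265.4 Pa.
Pipe B: V = Q/A = 0.000215/0.002428 = 0.08855 m/s; Re = 1.434e+04; ε/D = 0.00198; Haaland → f = 0.03118; ΔP_B = f(L/D)(ρV²/2) = 80.89 Pa.
ΔP_A/ΔP_B = 265.4/80.89 = 3.28.

ΔP_A/ΔP_B ≈ 3.28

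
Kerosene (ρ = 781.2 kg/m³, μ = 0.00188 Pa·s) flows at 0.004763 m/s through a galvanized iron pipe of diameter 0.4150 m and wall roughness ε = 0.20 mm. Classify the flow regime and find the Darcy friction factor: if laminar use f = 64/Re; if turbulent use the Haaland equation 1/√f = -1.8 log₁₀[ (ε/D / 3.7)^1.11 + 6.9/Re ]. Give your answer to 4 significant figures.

f ≈ 0.07792

Re = ρVD/μ = 781.2·0.004763·0.415/0.00188 = 821.4.
Re < 2300 → laminar, so f = 64/Re = 0.07792 (roughness is irrelevant in laminar flow).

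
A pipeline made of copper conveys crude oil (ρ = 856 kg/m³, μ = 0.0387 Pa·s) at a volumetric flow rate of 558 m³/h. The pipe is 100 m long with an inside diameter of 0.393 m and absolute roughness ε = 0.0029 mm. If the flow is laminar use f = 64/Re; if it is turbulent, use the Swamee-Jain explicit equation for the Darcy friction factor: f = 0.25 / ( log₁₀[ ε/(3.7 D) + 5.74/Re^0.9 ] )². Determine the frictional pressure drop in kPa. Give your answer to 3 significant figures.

Q = 558 m³/h = 558/3600 = 0.155 m³/s.
Cross-sectional area A = πD²/4 = π(0.393)²/4 = 0.1213 m²; mean velocity V = Q/A = 0.155/0.1213 = 1.278 m/s.
Reynolds number Re = ρVD/μ = 856 · 1.278 · 0.393 / 0.0387 = 1.111e+04.
Re > 4000 → turbulent. Relative roughness ε/D = 2.9e-06/0.393 = 7.38e-06. Swamee-Jain: f = 0.25/(log₁₀[7.38e-06/3.7 + 5.74/1.111e+04^0.9])² = 0.25/(log₁₀[1.99e-06 + 0.00131])² = 0.25/(-2.881)² = 0.03011.
Darcy-Weisbach: ΔP = f(L/D)(ρV²/2) = 0.03011·(100/0.393)·(856·1.278²/2) = 0.03011·254.5·698.8 = 5354 Pa.
ΔP = 5354 Pa = 5.35 kPa.

ΔP ≈ 5.35 kPa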